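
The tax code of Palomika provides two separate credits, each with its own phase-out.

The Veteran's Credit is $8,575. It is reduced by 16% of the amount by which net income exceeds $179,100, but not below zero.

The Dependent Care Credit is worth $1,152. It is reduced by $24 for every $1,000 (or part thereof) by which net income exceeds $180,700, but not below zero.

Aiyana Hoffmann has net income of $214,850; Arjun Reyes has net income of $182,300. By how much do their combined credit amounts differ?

$6,000

Aiyana ($214,850): Veteran's Credit: 16% of the $35,750 excess over $179,100 is $5,720; credit = $8,575 − $5,720 = $2,855. Dependent Care Credit: income exceeds $180,700 by $34,150, which is 35 full-or-partial $1,000 increments; reduction = 35 × $24 = $840, leaving $312. total $2,855 + $312 = $3,167
Arjun ($182,300): Veteran's Credit: 16% of the $3,200 excess over $179,100 is $512; credit = $8,575 − $512 = $8,063. Dependent Care Credit: income exceeds $180,700 by $1,600, which is 2 full-or-partial $1,000 increments; reduction = 2 × $24 = $48, leaving $1,104. total $8,063 + $1,104 = $9,167
Difference: |$3,167 − $9,167| = $6,000.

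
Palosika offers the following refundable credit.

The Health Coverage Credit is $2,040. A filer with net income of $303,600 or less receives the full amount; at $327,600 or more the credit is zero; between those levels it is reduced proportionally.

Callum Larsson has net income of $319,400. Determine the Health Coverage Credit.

$697

Health Coverage Credit: $319,400 is $15,800 into a $24,000 phase-out range, leaving 8,200/24,000 of the credit: $2,040 × 8,200/24,000 = $697.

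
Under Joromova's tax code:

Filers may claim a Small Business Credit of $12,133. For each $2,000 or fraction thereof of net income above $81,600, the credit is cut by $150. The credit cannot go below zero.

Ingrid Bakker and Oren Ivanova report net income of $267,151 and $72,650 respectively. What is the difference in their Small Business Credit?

Ingrid ($267,151): Small Business Credit: income exceeds $81,600 by $185,551 → 93 increments × $150 = $13,950 ≥ base, so the credit is $0.
Oren ($72,650): Small Business Credit: $72,650 is at or below the $81,600 threshold, so the full $12,133 applies.
Difference: |$0 − $12,133| = $12,133.

$12,133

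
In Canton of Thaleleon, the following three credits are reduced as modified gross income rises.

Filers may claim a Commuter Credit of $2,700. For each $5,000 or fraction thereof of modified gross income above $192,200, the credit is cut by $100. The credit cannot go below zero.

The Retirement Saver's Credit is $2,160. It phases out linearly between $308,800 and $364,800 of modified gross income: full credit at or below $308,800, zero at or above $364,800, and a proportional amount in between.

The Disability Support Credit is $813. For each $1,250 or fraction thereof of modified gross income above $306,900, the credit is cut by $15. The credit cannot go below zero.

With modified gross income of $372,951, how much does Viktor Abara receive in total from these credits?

$18

Commuter Credit: income exceeds $192,200 by $180,751 → 37 increments × $100 = $3,700 ≥ base, so the credit is $0.
Retirement Saver's Credit: $372,951 is at or above $364,800, so the credit is $0.
Disability Support Credit: income exceeds $306,900 by $66,051, which is 53 full-or-partial $1,250 increments; reduction = 53 × $15 = $795, leaving $18.
Total: $0 + $0 + $18 = $18.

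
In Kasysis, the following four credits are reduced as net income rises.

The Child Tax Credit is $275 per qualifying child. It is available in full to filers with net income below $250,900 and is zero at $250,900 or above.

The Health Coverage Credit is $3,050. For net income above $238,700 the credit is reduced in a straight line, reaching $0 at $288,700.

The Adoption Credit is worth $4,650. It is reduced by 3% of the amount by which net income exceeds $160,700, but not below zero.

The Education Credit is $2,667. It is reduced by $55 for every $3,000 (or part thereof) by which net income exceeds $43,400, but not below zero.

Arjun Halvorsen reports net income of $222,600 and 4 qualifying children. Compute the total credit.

$6,943

Child Tax Credit: base = 4 × $275 = $1,100. $222,600 is below the $250,900 cutoff, so the full $1,100 applies.
Health Coverage Credit: $222,600 is at or below the $238,700 threshold, so the full $3,050 applies.
Adoption Credit: 3% of the $61,900 excess over $160,700 is $1,857; credit = $4,650 − $1,857 = $2,793.
Education Credit: income exceeds $43,400 by $179,200 → 60 increments × $55 = $3,300 ≥ base, so the credit is $0.
Total: $1,100 + $3,050 + $2,793 + $0 = $6,943.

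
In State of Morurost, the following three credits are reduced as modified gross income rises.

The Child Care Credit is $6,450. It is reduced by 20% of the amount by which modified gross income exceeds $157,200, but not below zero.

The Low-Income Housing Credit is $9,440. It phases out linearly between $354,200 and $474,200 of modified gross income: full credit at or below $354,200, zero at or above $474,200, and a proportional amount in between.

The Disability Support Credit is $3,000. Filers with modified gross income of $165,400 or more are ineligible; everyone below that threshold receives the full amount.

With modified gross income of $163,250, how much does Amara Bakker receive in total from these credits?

Child Care Credit: 20% of the $6,050 excess over $157,200 is $1,210; credit = $6,450 − $1,210 = $5,240.
Low-Income Housing Credit: $163,250 is at or below the $354,200 threshold, so the full $9,440 applies.
Disability Support Credit: $163,250 is below the $165,400 cutoff, so the full $3,000 applies.
Total: $5,240 + $9,440 + $3,000 = $17,680.

$17,680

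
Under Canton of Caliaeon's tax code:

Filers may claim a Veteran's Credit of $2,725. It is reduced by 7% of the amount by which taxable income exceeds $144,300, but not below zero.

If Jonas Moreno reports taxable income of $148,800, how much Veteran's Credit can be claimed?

$2,410

Veteran's Credit: 7% of the $4,500 excess over $144,300 is $315; credit = $2,725 − $315 = $2,410.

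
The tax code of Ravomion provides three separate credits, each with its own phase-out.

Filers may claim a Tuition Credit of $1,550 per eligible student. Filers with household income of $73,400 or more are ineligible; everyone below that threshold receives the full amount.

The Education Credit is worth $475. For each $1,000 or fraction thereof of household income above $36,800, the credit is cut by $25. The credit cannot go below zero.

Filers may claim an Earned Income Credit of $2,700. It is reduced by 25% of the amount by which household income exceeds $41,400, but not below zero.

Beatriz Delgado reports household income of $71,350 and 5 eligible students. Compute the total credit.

$7,750

Tuition Credit: base = 5 × $1,550 = $7,750. $71,350 is below the $73,400 cutoff, so the full $7,750 applies.
Education Credit: income exceeds $36,800 by $34,550 → 35 increments × $25 = $875 ≥ base, so the credit is $0.
Earned Income Credit: 25% of the $29,950 excess over $41,400 is $7,487.50 ≥ base, so the credit is $0.
Total: $7,750 + $0 + $0 = $7,750.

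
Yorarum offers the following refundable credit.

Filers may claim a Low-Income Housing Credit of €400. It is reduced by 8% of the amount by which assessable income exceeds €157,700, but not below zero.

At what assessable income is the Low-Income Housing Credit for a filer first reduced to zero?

€162,700

The credit falls by 8% of each euro above €157,700, so it reaches zero when the excess is €400 / 8% = €5,000: income = €157,700 + €5,000 = €162,700.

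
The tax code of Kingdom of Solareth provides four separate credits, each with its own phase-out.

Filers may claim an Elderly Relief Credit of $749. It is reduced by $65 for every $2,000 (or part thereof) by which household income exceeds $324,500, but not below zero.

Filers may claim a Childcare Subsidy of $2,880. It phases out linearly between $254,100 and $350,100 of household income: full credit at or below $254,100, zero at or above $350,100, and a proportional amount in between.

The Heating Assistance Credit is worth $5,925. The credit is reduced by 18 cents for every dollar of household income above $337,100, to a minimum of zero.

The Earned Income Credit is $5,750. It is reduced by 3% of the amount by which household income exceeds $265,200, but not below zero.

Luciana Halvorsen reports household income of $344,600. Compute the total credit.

Elderly Relief Credit: income exceeds $324,500 by $20,100, which is 11 full-or-partial $2,000 increments; reduction = 11 × $65 = $715, leaving $34.
Childcare Subsidy: $344,600 is $90,500 into a $96,000 phase-out range, leaving 5,500/96,000 of the credit: $2,880 × 5,500/96,000 = $165.
Heating Assistance Credit: 18% of the $7,500 excess over $337,100 is $1,350; credit = $5,925 − $1,350 = $4,575.
Earned Income Credit: 3% of the $79,400 excess over $265,200 is $2,382; credit = $5,750 − $2,382 = $3,368.
Total: $34 + $165 + $4,575 + $3,368 = $8,142.

$8,142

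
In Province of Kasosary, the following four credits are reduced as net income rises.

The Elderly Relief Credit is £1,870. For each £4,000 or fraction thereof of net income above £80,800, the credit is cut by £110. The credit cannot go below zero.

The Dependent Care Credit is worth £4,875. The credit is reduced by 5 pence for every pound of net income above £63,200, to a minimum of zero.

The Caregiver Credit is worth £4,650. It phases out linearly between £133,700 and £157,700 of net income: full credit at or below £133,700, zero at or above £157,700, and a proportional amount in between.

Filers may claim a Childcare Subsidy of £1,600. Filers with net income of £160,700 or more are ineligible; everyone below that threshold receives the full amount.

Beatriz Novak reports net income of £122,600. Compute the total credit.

Elderly Relief Credit: income exceeds £80,800 by £41,800, which is 11 full-or-partial £4,000 increments; reduction = 11 × £110 = £1,210, leaving £660.
Dependent Care Credit: 5% of the £59,400 excess over £63,200 is £2,970; credit = £4,875 − £2,970 = £1,905.
Caregiver Credit: £122,600 is at or below the £133,700 threshold, so the full £4,650 applies.
Childcare Subsidy: £122,600 is below the £160,700 cutoff, so the full £1,600 applies.
Total: £660 + £1,905 + £4,650 + £1,600 = £8,815.

£8,815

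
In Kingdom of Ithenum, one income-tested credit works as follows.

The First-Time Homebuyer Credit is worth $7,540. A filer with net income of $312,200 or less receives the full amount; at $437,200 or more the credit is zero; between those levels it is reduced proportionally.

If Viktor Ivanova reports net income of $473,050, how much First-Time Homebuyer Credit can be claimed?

$0

First-Time Homebuyer Credit: $473,050 is at or above $437,200, so the credit is $0.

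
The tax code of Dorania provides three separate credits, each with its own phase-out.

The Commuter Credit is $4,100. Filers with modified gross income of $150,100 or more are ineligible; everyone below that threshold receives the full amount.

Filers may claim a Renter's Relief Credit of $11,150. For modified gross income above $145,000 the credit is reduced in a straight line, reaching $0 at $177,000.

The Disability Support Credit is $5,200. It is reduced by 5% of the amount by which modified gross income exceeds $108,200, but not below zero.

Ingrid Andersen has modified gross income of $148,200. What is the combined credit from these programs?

$17,335

Commuter Credit: $148,200 is below the $150,100 cutoff, so the full $4,100 applies.
Renter's Relief Credit: $148,200 is $3,200 into a $32,000 phase-out range, leaving 28,800/32,000 of the credit: $11,150 × 28,800/32,000 = $10,035.
Disability Support Credit: 5% of the $40,000 excess over $108,200 is $2,000; credit = $5,200 − $2,000 = $3,200.
Total: $4,100 + $10,035 + $3,200 = $17,335.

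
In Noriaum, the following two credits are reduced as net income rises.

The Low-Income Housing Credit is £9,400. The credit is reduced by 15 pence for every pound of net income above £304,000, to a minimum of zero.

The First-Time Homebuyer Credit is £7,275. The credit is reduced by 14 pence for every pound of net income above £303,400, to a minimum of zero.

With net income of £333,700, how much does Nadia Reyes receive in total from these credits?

Low-Income Housing Credit: 15% of the £29,700 excess over £304,000 is £4,455; credit = £9,400 − £4,455 = £4,945.
First-Time Homebuyer Credit: 14% of the £30,300 excess over £303,400 is £4,242; credit = £7,275 − £4,242 = £3,033.
Total: £4,945 + £3,033 = £7,978.

£7,978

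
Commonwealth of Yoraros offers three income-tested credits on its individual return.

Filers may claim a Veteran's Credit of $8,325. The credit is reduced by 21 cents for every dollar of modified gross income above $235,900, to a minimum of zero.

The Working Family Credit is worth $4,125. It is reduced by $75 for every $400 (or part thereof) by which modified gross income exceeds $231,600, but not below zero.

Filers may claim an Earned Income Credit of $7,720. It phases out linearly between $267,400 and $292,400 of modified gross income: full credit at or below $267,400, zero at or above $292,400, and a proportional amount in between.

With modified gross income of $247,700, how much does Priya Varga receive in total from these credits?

$14,617

Veteran's Credit: 21% of the $11,800 excess over $235,900 is $2,478; credit = $8,325 − $2,478 = $5,847.
Working Family Credit: income exceeds $231,600 by $16,100, which is 41 full-or-partial $400 increments; reduction = 41 × $75 = $3,075, leaving $1,050.
Earned Income Credit: $247,700 is at or below the $267,400 threshold, so the full $7,720 applies.
Total: $5,847 + $1,050 + $7,720 = $14,617.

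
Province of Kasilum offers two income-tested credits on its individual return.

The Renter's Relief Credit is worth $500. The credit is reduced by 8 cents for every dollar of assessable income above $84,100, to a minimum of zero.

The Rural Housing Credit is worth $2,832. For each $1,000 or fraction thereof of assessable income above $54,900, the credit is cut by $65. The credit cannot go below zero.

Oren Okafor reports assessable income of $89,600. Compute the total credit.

Renter's Relief Credit: 8% of the $5,500 excess over $84,100 is $440; credit = $500 − $440 = $60.
Rural Housing Credit: income exceeds $54,900 by $34,700, which is 35 full-or-partial $1,000 increments; reduction = 35 × $65 = $2,275, leaving $557.
Total: $60 + $557 = $617.

$617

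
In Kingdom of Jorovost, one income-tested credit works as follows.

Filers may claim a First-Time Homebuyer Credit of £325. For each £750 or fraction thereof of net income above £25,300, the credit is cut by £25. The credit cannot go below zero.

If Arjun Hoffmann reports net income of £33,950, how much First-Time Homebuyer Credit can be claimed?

£25

First-Time Homebuyer Credit: income exceeds £25,300 by £8,650, which is 12 full-or-partial £750 increments; reduction = 12 × £25 = £300, leaving £25.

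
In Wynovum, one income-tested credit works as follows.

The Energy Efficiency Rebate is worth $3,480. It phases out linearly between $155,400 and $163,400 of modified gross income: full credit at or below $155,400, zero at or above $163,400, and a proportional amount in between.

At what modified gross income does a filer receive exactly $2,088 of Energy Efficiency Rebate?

$2,088 is 2,088/3,480 of the full $3,480, so 1,392/3,480 of the $8,000 range has been used: income = $155,400 + $8,000 × 1,392/3,480 = $158,600.

$158,600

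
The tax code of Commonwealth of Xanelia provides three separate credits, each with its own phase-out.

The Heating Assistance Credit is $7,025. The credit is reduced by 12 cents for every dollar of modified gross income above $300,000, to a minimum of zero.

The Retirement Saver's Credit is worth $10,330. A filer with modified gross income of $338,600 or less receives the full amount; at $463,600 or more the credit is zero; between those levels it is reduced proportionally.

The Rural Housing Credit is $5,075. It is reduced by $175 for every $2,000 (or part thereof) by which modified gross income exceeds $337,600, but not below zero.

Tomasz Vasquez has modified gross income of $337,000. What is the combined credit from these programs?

$17,990

Heating Assistance Credit: 12% of the $37,000 excess over $300,000 is $4,440; credit = $7,025 − $4,440 = $2,585.
Retirement Saver's Credit: $337,000 is at or below the $338,600 threshold, so the full $10,330 applies.
Rural Housing Credit: $337,000 is at or below the $337,600 threshold, so the full $5,075 applies.
Total: $2,585 + $10,330 + $5,075 = $17,990.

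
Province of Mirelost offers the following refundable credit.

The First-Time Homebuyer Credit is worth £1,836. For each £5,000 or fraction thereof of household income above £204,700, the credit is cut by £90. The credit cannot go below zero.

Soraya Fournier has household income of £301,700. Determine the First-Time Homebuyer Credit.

£36

First-Time Homebuyer Credit: income exceeds £204,700 by £97,000, which is 20 full-or-partial £5,000 increments; reduction = 20 × £90 = £1,800, leaving £36.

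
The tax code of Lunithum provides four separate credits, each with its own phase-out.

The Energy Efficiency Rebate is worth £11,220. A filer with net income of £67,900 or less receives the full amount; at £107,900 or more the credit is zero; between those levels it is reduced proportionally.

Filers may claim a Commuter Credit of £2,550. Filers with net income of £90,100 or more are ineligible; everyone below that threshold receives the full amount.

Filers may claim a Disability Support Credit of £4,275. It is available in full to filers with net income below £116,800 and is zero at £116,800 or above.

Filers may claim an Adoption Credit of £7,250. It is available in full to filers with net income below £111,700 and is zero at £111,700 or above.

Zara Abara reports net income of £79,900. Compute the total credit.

Energy Efficiency Rebate: £79,900 is £12,000 into a £40,000 phase-out range, leaving 28,000/40,000 of the credit: £11,220 × 28,000/40,000 = £7,854.
Commuter Credit: £79,900 is below the £90,100 cutoff, so the full £2,550 applies.
Disability Support Credit: £79,900 is below the £116,800 cutoff, so the full £4,275 applies.
Adoption Credit: £79,900 is below the £111,700 cutoff, so the full £7,250 applies.
Total: £7,854 + £2,550 + £4,275 + £7,250 = £21,929.

£21,929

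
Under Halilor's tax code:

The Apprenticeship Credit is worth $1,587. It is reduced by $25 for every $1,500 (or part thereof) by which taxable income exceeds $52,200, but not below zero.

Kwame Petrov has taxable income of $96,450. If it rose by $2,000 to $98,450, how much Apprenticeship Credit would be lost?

$25

At $96,450 — income exceeds $52,200 by $44,250, which is 30 full-or-partial $1,500 increments; reduction = 30 × $25 = $750, leaving $837.
At $98,450 — income exceeds $52,200 by $46,250, which is 31 full-or-partial $1,500 increments; reduction = 31 × $25 = $775, leaving $812.
Lost: $837 − $812 = $25.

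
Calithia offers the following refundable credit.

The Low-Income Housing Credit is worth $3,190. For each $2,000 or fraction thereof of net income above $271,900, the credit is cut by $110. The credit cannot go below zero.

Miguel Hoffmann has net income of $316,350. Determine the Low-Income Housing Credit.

Low-Income Housing Credit: income exceeds $271,900 by $44,450, which is 23 full-or-partial $2,000 increments; reduction = 23 × $110 = $2,530, leaving $660.

$660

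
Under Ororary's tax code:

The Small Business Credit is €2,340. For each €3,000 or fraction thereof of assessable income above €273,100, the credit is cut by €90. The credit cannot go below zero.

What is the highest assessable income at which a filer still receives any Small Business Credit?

€348,100

After 25 increments the reduction is 25 × €90 = €2,250, leaving €90; one more increment wipes it out. Increment 25 ends at excess 25 × €3,000 = €75,000, so the highest qualifying income is €273,100 + €75,000 = €348,100.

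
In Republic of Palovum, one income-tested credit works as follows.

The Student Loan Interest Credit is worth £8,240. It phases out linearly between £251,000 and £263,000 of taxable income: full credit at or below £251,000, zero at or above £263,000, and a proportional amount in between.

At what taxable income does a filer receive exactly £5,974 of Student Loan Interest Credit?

£254,300

£5,974 is 5,974/8,240 of the full £8,240, so 2,266/8,240 of the £12,000 range has been used: income = £251,000 + £12,000 × 2,266/8,240 = £254,300.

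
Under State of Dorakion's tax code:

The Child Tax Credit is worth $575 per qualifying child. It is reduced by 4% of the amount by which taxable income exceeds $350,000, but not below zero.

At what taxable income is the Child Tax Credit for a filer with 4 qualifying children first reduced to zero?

$407,500

Full credit = 4 × $575 = $2,300.
The credit falls by 4% of each dollar above $350,000, so it reaches zero when the excess is $2,300 / 4% = $57,500: income = $350,000 + $57,500 = $407,500.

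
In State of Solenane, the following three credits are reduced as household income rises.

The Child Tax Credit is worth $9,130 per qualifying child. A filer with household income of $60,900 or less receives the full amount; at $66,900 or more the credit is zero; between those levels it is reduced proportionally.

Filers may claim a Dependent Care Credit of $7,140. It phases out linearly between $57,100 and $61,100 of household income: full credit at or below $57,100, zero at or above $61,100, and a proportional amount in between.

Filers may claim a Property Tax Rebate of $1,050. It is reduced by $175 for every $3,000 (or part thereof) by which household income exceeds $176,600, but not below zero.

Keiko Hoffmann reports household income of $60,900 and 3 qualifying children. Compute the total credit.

$28,797

Child Tax Credit: base = 3 × $9,130 = $27,390. $60,900 is at or below the $60,900 threshold, so the full $27,390 applies.
Dependent Care Credit: $60,900 is $3,800 into a $4,000 phase-out range, leaving 200/4,000 of the credit: $7,140 × 200/4,000 = $357.
Property Tax Rebate: $60,900 is at or below the $176,600 threshold, so the full $1,050 applies.
Total: $27,390 + $357 + $1,050 = $28,797.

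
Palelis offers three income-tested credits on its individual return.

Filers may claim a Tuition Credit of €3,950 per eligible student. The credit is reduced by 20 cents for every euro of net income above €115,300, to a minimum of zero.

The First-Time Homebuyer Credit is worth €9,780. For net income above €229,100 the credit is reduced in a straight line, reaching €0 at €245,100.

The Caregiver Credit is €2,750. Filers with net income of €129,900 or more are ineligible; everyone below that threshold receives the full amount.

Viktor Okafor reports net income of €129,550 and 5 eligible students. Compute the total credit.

€29,430

Tuition Credit: base = 5 × €3,950 = €19,750. 20% of the €14,250 excess over €115,300 is €2,850; credit = €19,750 − €2,850 = €16,900.
First-Time Homebuyer Credit: €129,550 is at or below the €229,100 threshold, so the full €9,780 applies.
Caregiver Credit: €129,550 is below the €129,900 cutoff, so the full €2,750 applies.
Total: €16,900 + €9,780 + €2,750 = €29,430.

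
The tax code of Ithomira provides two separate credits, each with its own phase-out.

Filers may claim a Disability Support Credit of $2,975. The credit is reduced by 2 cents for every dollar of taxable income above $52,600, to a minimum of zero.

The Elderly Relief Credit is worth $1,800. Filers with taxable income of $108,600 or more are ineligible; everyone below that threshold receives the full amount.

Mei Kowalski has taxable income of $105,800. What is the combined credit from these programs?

$3,711

Disability Support Credit: 2% of the $53,200 excess over $52,600 is $1,064; credit = $2,975 − $1,064 = $1,911.
Elderly Relief Credit: $105,800 is below the $108,600 cutoff, so the full $1,800 applies.
Total: $1,911 + $1,800 = $3,711.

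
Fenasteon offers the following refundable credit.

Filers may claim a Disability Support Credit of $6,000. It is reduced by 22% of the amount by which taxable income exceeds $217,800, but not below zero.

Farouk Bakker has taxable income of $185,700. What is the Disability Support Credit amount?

Disability Support Credit: $185,700 is at or below the $217,800 threshold, so the full $6,000 applies.

$6,000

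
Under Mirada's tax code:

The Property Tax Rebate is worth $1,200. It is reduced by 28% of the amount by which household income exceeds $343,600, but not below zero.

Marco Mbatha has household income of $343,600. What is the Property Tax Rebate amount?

$1,200

Property Tax Rebate: $343,600 is at or below the $343,600 threshold, so the full $1,200 applies.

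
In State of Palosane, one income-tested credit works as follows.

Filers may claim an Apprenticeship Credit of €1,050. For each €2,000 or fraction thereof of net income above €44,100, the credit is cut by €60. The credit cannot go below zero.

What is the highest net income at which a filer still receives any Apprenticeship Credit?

€78,100

After 17 increments the reduction is 17 × €60 = €1,020, leaving €30; one more increment wipes it out. Increment 17 ends at excess 17 × €2,000 = €34,000, so the highest qualifying income is €44,100 + €34,000 = €78,100.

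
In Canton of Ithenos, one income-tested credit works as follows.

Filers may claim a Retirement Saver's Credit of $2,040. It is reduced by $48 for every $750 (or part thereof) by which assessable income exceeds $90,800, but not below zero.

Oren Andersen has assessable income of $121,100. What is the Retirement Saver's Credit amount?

Retirement Saver's Credit: income exceeds $90,800 by $30,300, which is 41 full-or-partial $750 increments; reduction = 41 × $48 = $1,968, leaving $72.

$72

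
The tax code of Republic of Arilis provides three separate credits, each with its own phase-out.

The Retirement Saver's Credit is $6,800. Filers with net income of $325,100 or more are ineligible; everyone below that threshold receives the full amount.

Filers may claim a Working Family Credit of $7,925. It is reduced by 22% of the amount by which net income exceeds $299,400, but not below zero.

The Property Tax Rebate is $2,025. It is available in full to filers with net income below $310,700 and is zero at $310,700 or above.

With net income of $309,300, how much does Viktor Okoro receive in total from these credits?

Retirement Saver's Credit: $309,300 is below the $325,100 cutoff, so the full $6,800 applies.
Working Family Credit: 22% of the $9,900 excess over $299,400 is $2,178; credit = $7,925 − $2,178 = $5,747.
Property Tax Rebate: $309,300 is below the $310,700 cutoff, so the full $2,025 applies.
Total: $6,800 + $5,747 + $2,025 = $14,572.

$14,572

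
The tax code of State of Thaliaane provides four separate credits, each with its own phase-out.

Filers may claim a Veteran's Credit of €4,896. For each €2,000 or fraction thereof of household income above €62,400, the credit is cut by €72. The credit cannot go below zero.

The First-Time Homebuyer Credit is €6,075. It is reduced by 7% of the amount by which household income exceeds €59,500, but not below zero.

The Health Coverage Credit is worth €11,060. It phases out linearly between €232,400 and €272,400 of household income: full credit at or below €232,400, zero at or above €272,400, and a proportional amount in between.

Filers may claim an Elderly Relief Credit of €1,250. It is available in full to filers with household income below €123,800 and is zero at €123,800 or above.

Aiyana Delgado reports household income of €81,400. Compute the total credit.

Veteran's Credit: income exceeds €62,400 by €19,000, which is 10 full-or-partial €2,000 increments; reduction = 10 × €72 = €720, leaving €4,176.
First-Time Homebuyer Credit: 7% of the €21,900 excess over €59,500 is €1,533; credit = €6,075 − €1,533 = €4,542.
Health Coverage Credit: €81,400 is at or below the €232,400 threshold, so the full €11,060 applies.
Elderly Relief Credit: €81,400 is below the €123,800 cutoff, so the full €1,250 applies.
Total: €4,176 + €4,542 + €11,060 + €1,250 = €21,028.

€21,028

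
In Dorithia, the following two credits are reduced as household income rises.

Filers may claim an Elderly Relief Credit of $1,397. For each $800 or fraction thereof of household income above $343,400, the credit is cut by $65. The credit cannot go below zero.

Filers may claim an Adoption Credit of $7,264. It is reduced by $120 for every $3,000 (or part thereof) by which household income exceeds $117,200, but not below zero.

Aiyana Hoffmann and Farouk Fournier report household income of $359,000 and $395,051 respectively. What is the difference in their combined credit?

Aiyana ($359,000): Elderly Relief Credit: income exceeds $343,400 by $15,600, which is 20 full-or-partial $800 increments; reduction = 20 × $65 = $1,300, leaving $97. Adoption Credit: income exceeds $117,200 by $241,800 → 81 increments × $120 = $9,720 ≥ base, so the credit is $0. total $97 + $0 = $97
Farouk ($395,051): Elderly Relief Credit: income exceeds $343,400 by $51,651 → 65 increments × $65 = $4,225 ≥ base, so the credit is $0. Adoption Credit: income exceeds $117,200 by $277,851 → 93 increments × $120 = $11,160 ≥ base, so the credit is $0. total $0 + $0 = $0
Difference: |$97 − $0| = $97.

$97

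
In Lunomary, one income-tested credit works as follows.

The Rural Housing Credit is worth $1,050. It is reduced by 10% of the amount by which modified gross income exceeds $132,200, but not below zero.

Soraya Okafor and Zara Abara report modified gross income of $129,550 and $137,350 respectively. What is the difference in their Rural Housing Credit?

$515

Soraya ($129,550): Rural Housing Credit: $129,550 is at or below the $132,200 threshold, so the full $1,050 applies.
Zara ($137,350): Rural Housing Credit: 10% of the $5,150 excess over $132,200 is $515; credit = $1,050 − $515 = $535.
Difference: |$1,050 − $535| = $515.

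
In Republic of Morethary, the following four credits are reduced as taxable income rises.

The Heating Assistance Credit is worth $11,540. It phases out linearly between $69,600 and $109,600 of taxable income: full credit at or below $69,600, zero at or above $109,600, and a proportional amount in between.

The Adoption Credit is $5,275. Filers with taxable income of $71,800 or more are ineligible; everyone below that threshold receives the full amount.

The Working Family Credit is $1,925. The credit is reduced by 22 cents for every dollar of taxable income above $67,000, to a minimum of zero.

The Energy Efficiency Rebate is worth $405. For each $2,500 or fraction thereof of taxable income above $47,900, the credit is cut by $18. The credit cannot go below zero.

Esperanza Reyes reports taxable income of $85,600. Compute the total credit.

$7,041

Heating Assistance Credit: $85,600 is $16,000 into a $40,000 phase-out range, leaving 24,000/40,000 of the credit: $11,540 × 24,000/40,000 = $6,924.
Adoption Credit: $85,600 meets or exceeds the $71,800 cutoff, so the credit is $0.
Working Family Credit: 22% of the $18,600 excess over $67,000 is $4,092 ≥ base, so the credit is $0.
Energy Efficiency Rebate: income exceeds $47,900 by $37,700, which is 16 full-or-partial $2,500 increments; reduction = 16 × $18 = $288, leaving $117.
Total: $6,924 + $0 + $0 + $117 = $7,041.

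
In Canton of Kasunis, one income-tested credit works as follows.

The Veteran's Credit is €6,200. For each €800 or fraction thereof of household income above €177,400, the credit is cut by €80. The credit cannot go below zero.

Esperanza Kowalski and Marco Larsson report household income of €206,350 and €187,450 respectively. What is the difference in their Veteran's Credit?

Esperanza (€206,350): Veteran's Credit: income exceeds €177,400 by €28,950, which is 37 full-or-partial €800 increments; reduction = 37 × €80 = €2,960, leaving €3,240.
Marco (€187,450): Veteran's Credit: income exceeds €177,400 by €10,050, which is 13 full-or-partial €800 increments; reduction = 13 × €80 = €1,040, leaving €5,160.
Difference: |€3,240 − €5,160| = €1,920.

€1,920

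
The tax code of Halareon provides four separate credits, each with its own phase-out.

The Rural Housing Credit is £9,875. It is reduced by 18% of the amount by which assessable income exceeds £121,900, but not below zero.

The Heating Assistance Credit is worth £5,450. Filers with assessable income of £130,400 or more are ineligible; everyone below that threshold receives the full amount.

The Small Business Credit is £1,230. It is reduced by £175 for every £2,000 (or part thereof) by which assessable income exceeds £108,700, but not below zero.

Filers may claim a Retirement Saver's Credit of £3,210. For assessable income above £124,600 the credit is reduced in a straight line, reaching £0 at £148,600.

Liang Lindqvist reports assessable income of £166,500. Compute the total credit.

£1,847

Rural Housing Credit: 18% of the £44,600 excess over £121,900 is £8,028; credit = £9,875 − £8,028 = £1,847.
Heating Assistance Credit: £166,500 meets or exceeds the £130,400 cutoff, so the credit is £0.
Small Business Credit: income exceeds £108,700 by £57,800 → 29 increments × £175 = £5,075 ≥ base, so the credit is £0.
Retirement Saver's Credit: £166,500 is at or above £148,600, so the credit is £0.
Total: £1,847 + £0 + £0 + £0 = £1,847.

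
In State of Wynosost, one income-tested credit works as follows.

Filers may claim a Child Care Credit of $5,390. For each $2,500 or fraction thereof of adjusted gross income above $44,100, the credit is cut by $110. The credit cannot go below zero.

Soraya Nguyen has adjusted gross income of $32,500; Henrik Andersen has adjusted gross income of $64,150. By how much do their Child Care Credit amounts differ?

Soraya ($32,500): Child Care Credit: $32,500 is at or below the $44,100 threshold, so the full $5,390 applies.
Henrik ($64,150): Child Care Credit: income exceeds $44,100 by $20,050, which is 9 full-or-partial $2,500 increments; reduction = 9 × $110 = $990, leaving $4,400.
Difference: |$5,390 − $4,400| = $990.

$990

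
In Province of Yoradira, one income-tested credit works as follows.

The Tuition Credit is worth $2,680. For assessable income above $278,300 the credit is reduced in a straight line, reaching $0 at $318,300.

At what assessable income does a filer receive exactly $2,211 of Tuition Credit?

$2,211 is 2,211/2,680 of the full $2,680, so 469/2,680 of the $40,000 range has been used: income = $278,300 + $40,000 × 469/2,680 = $285,300.

$285,300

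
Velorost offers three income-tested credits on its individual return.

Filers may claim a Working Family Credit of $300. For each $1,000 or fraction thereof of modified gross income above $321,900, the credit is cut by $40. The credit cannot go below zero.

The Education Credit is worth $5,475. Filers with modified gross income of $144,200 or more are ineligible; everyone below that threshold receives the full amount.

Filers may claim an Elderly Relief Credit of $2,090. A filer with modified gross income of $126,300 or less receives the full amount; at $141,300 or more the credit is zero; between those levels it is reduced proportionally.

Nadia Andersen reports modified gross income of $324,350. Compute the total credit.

$180

Working Family Credit: income exceeds $321,900 by $2,450, which is 3 full-or-partial $1,000 increments; reduction = 3 × $40 = $120, leaving $180.
Education Credit: $324,350 meets or exceeds the $144,200 cutoff, so the credit is $0.
Elderly Relief Credit: $324,350 is at or above $141,300, so the credit is $0.
Total: $180 + $0 + $0 = $180.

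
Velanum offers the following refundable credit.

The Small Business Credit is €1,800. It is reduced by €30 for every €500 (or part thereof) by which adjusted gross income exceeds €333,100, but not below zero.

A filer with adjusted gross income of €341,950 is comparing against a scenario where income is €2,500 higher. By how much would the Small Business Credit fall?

At €341,950 — income exceeds €333,100 by €8,850, which is 18 full-or-partial €500 increments; reduction = 18 × €30 = €540, leaving €1,260.
At €344,450 — income exceeds €333,100 by €11,350, which is 23 full-or-partial €500 increments; reduction = 23 × €30 = €690, leaving €1,110.
Lost: €1,260 − €1,110 = €150.

€150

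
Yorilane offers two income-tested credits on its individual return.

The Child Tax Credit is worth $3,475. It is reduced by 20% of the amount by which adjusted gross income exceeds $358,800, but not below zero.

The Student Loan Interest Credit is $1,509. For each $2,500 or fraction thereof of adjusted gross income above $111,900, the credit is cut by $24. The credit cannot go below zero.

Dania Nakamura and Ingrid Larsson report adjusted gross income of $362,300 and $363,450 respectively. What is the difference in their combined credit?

Dania ($362,300): Child Tax Credit: 20% of the $3,500 excess over $358,800 is $700; credit = $3,475 − $700 = $2,775. Student Loan Interest Credit: income exceeds $111,900 by $250,400 → 101 increments × $24 = $2,424 ≥ base, so the credit is $0. total $2,775 + $0 = $2,775
Ingrid ($363,450): Child Tax Credit: 20% of the $4,650 excess over $358,800 is $930; credit = $3,475 − $930 = $2,545. Student Loan Interest Credit: income exceeds $111,900 by $251,550 → 101 increments × $24 = $2,424 ≥ base, so the credit is $0. total $2,545 + $0 = $2,545
Difference: |$2,775 − $2,545| = $230.

$230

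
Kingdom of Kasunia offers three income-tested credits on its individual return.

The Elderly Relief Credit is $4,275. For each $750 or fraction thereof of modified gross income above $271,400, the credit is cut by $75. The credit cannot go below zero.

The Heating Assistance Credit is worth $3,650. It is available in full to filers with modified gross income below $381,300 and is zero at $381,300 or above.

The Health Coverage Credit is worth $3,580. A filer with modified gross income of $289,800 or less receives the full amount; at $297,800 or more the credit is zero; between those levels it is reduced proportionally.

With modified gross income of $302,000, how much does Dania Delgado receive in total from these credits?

Elderly Relief Credit: income exceeds $271,400 by $30,600, which is 41 full-or-partial $750 increments; reduction = 41 × $75 = $3,075, leaving $1,200.
Heating Assistance Credit: $302,000 is below the $381,300 cutoff, so the full $3,650 applies.
Health Coverage Credit: $302,000 is at or above $297,800, so the credit is $0.
Total: $1,200 + $3,650 + $0 = $4,850.

$4,850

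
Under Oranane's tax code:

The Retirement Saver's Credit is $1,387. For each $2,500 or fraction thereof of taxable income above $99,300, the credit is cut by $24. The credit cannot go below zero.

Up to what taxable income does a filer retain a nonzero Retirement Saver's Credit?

$241,800

After 57 increments the reduction is 57 × $24 = $1,368, leaving $19; one more increment wipes it out. Increment 57 ends at excess 57 × $2,500 = $142,500, so the highest qualifying income is $99,300 + $142,500 = $241,800.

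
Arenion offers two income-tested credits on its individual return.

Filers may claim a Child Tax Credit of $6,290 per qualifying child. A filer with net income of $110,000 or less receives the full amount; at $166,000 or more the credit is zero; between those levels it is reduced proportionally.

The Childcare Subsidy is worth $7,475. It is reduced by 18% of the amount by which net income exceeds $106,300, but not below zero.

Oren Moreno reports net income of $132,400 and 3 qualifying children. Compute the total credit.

$14,099

Child Tax Credit: base = 3 × $6,290 = $18,870. $132,400 is $22,400 into a $56,000 phase-out range, leaving 33,600/56,000 of the credit: $18,870 × 33,600/56,000 = $11,322.
Childcare Subsidy: 18% of the $26,100 excess over $106,300 is $4,698; credit = $7,475 − $4,698 = $2,777.
Total: $11,322 + $2,777 = $14,099.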